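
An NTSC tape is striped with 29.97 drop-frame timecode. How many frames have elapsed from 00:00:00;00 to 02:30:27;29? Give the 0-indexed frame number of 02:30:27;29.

270569

Complete 10-minute blocks: 15, each 17982 frames → 269730.
Remaining 0 whole minutes in the current block: 0 frames.
Within the current minute: 27 × 30 + 29 = 839. Total = 269730 + 0 + 839 = 270569.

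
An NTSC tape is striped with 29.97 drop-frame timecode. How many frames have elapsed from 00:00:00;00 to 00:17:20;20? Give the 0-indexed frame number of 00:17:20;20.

31188

Complete 10-minute blocks: 1, each 17982 frames → 17982.
Remaining 7 whole minutes in the current block: 1800 + 6 × 1798 = 12588 frames.
Within the current minute: 20 × 30 + 20 − 2 = 618 (labels ;00/;01 skipped at this minute). Total = 17982 + 12588 + 618 = 31188.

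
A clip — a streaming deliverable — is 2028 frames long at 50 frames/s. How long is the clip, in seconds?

40.56 seconds

Running time = 2028 / (50) = 40.56 s.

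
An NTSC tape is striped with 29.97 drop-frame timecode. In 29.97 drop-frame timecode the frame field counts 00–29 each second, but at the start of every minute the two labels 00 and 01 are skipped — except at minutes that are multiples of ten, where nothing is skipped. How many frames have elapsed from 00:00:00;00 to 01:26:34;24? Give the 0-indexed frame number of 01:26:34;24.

155688

Complete 10-minute blocks: 8, each 17982 frames → 143856.
Remaining 6 whole minutes in the current block: 1800 + 5 × 1798 = 10790 frames.
Within the current minute: 34 × 30 + 24 − 2 = 1042 (labels ;00/;01 skipped at this minute). Total = 143856 + 10790 + 1042 = 155688.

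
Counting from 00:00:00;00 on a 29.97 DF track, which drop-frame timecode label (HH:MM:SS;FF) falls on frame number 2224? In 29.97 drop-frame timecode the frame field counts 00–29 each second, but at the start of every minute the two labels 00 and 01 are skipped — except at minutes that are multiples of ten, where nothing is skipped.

00:01:14;06

Each 10-minute DF block holds 10 × 60 × 30 − 9 × 2 = 17982 frames. 2224 ÷ 17982 → 0 full blocks, remainder 2224.
Within the partial block the first minute is 1800 frames and each further minute 1798, so 1 further minute boundary passed. Total skipped labels = 18 × 0 + 2 × 1 = 2.
Non-drop label index = 2224 + 2 = 2226; at 30 labels/s that is 00:01:14:06, i.e. DF 00:01:14;06.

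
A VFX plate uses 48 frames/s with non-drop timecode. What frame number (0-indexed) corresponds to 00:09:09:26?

frame 26378

Total seconds to the label: (0 × 3600 + 9 × 60 + 9) = 549.
Frame index = 549 × 48 + 26 = 26378.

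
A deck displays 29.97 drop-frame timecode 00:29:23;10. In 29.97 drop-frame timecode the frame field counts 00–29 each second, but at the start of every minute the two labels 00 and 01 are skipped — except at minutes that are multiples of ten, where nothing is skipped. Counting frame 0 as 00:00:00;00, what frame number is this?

As if non-drop at 30 labels/s: (0 × 3600 + 29 × 60 + 23) × 30 + 10 = 52900.
Minute boundaries passed: 29; those not divisible by 10: 29 − 2 = 27; dropped labels = 2 × 27 = 54.
Actual frame index = 52900 − 54 = 52846.

52846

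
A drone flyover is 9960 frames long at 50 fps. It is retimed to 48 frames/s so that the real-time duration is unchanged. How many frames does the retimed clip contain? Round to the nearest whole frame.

Frames at target rate = 9960 × (48) / (50) = 47808/5 ≈ 9561.600.
Nearest whole frame: 9562.

9562 frames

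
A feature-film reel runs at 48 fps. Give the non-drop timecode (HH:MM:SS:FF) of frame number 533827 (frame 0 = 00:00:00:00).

533827 ÷ 48 = 11121 full seconds, remainder 19 frames.
11121 s = 3 h 5 min 21 s.
Timecode: 03:05:21:19.

03:05:21:19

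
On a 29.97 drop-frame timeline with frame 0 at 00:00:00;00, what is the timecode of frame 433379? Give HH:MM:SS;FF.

Ten DF minutes hold 17982 frames, so frame 433379 lies in block 24 (frames 431568–449549) with 1811 frames into that block.
The block's first minute is 1800 frames and the rest 1798 each; 1811 frames reaches minute 1, so 24 × 18 + 1 × 2 = 434 labels have been skipped so far.
Adding those back, label number 433379 + 434 = 433813 at 30 labels/s is 14460 s + 13 f = 4 h 1 min 0 s frame 13, i.e. 04:01:00;13.

04:01:00;13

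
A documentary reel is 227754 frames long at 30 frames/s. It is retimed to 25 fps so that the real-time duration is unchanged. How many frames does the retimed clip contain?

189795 frames

Target frames = source frames × (target rate / source rate) = 227754 × (25)/(30) = 227754 × 5/6 = 189795.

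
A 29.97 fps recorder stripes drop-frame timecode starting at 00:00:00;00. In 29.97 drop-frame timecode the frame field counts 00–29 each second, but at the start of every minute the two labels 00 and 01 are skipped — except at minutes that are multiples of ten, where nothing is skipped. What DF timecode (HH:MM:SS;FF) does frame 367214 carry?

03:24:12;22

Ten DF minutes hold 17982 frames, so frame 367214 lies in block 20 (frames 359640–377621) with 7574 frames into that block.
The block's first minute is 1800 frames and the rest 1798 each; 7574 frames reaches minute 4, so 20 × 18 + 4 × 2 = 368 labels have been skipped so far.
Adding those back, label number 367214 + 368 = 367582 at 30 labels/s is 12252 s + 22 f = 3 h 24 min 12 s frame 22, i.e. 03:24:12;22.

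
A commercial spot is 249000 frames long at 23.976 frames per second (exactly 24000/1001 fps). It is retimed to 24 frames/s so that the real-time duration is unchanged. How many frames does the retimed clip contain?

249249 frames

Target frames = source frames × (target rate / source rate) = 249000 × (24)/(24000/1001) = 249000 × 1001/1000 = 249249.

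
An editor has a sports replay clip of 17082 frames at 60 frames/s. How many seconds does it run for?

284.7 seconds

Running time = 17082 / (60) = 284.7 s.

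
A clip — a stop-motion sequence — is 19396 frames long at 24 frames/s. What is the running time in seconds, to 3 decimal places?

Running time = 19396 × 1/24 = 4849/6 s ≈ 808.167 s.

808.167 seconds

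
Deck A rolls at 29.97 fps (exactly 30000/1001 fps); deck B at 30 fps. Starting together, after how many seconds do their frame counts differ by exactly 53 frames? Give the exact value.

The gap grows by |30 − 30000/1001| = 30/1001 frames per second.
Time for a 53-frame gap: 53 ÷ (30/1001) = 53053/30 s.

53053/30 seconds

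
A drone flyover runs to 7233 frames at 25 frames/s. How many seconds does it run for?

Running time = 7233 / (25) = 289.32 s.

289.32 seconds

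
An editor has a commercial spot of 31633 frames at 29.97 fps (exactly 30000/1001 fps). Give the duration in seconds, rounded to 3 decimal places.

Running time = 31633 × 1001/30000 = 31664633/30000 s ≈ 1055.488 s.

1055.488 seconds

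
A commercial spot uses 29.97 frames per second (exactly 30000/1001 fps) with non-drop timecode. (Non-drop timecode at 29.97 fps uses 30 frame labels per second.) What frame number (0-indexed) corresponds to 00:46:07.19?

83029

Total seconds to the label: (0 × 3600 + 46 × 60 + 7) = 2767.
Frame index = 2767 × 30 + 19 = 83029.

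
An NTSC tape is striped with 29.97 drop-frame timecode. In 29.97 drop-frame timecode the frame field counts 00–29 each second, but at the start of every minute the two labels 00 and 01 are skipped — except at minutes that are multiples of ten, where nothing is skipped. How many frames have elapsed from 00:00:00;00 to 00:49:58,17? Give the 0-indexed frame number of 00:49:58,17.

89867

As if non-drop at 30 labels/s: (0 × 3600 + 49 × 60 + 58) × 30 + 17 = 89957.
Minute boundaries passed: 49; those not divisible by 10: 49 − 4 = 45; dropped labels = 2 × 45 = 90.
Actual frame index = 89957 − 90 = 89867.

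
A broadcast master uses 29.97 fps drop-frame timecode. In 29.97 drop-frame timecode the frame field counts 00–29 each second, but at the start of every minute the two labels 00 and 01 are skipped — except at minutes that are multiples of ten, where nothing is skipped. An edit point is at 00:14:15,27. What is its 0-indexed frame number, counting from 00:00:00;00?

25651

Complete 10-minute blocks: 1, each 17982 frames → 17982.
Remaining 4 whole minutes in the current block: 1800 + 3 × 1798 = 7194 frames.
Within the current minute: 15 × 30 + 27 − 2 = 475 (labels ;00/;01 skipped at this minute). Total = 17982 + 7194 + 475 = 25651.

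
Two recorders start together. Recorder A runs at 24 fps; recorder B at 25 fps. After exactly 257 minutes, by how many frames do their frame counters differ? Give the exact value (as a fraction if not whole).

257 min = 15420 s.
A emits 24 × 15420 = 370080 frames; B emits 25 × 15420 = 385500.
Difference = 15420 frames; B is ahead of A.

15420 frames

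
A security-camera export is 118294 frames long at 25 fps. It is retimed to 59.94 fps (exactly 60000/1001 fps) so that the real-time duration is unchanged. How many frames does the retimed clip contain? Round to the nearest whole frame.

283622 frames

Frames at target rate = 118294 × (60000/1001) / (25) = 25809600/91 ≈ 283621.978.
Nearest whole frame: 283622.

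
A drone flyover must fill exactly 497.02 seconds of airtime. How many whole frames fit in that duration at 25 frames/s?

12425 frames

Frames = 497.02 × 25 = 24851/2 ≈ 12425.5000.
Complete frames: 12425.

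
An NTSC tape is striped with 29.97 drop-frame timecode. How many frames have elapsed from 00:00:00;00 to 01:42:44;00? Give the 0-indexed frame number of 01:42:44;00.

184736

Complete 10-minute blocks: 10, each 17982 frames → 179820.
Remaining 2 whole minutes in the current block: 1800 + 1 × 1798 = 3598 frames.
Within the current minute: 44 × 30 + 0 − 2 = 1318 (labels ;00/;01 skipped at this minute). Total = 179820 + 3598 + 1318 = 184736.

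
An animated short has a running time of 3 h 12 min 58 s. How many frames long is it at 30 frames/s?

347340 frames

3 h 12 min 58 s = 11578 s.
Frames = 11578 × 30 = 347340.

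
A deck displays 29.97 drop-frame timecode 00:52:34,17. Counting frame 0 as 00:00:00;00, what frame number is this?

94543

Complete 10-minute blocks: 5, each 17982 frames → 89910.
Remaining 2 whole minutes in the current block: 1800 + 1 × 1798 = 3598 frames.
Within the current minute: 34 × 30 + 17 − 2 = 1035 (labels ;00/;01 skipped at this minute). Total = 89910 + 3598 + 1035 = 94543.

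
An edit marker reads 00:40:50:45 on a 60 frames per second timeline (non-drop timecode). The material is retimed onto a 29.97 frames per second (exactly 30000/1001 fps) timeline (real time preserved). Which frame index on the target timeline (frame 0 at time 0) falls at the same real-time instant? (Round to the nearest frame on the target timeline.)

frame 73449

Source frame index: (0×3600 + 40×60 + 50) × 60 + 45 = 147045.
Real time: 147045 / (60) = 9803/4 s.
Target frame: (9803/4) × (30000/1001) = 73522500/1001 ≈ 73449.051 → 73449.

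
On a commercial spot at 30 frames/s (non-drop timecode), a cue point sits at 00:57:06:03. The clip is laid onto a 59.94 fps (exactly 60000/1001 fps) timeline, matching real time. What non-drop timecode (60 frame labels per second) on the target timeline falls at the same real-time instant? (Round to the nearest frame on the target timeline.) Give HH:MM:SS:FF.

Source frame index: (0×3600 + 57×60 + 6) × 30 + 3 = 102783.
Real time: 102783 / (30) = 34261/10 s.
Target frame: (34261/10) × (60000/1001) = 205566000/1001 ≈ 205360.639 → 205361.
At 60 labels/s: frame 205361 → 00:57:02:41.

00:57:02:41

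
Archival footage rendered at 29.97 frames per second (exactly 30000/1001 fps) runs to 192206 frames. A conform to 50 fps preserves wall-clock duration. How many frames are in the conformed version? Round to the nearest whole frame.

320664 frames

Frames at target rate = 192206 × (50) / (30000/1001) = 96199103/300 ≈ 320663.677.
Nearest whole frame: 320664.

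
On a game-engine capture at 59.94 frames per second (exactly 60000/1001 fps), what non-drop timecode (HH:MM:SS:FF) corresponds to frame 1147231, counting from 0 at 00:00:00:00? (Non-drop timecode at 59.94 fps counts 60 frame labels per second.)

05:18:40:31

1147231 ÷ 60 = 19120 full seconds, remainder 31 frames.
19120 s = 5 h 18 min 40 s.
Timecode: 05:18:40:31.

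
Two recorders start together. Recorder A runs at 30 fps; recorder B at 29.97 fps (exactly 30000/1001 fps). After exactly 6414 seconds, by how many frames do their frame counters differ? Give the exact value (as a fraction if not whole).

A emits 30 × 6414 = 192420 frames; B emits 30000/1001 × 6414 = 192420000/1001.
Difference = 192420/1001 frames (≈ 192.2278); B is behind A.

192420/1001 frames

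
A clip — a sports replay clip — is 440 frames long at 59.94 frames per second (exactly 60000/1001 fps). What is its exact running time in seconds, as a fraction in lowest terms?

11011/1500 seconds

Running time = 440 ÷ (60000/1001) = 440 × 1001/60000 = 11011/1500 s.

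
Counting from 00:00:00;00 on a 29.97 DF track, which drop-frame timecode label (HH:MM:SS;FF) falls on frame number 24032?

Each 10-minute DF block holds 10 × 60 × 30 − 9 × 2 = 17982 frames. 24032 ÷ 17982 → 1 full block, remainder 6050.
Within the partial block the first minute is 1800 frames and each further minute 1798, so 3 further minute boundaries passed. Total skipped labels = 18 × 1 + 2 × 3 = 24.
Non-drop label index = 24032 + 24 = 24056; at 30 labels/s that is 00:13:21:26, i.e. DF 00:13:21;26.

00:13:21;26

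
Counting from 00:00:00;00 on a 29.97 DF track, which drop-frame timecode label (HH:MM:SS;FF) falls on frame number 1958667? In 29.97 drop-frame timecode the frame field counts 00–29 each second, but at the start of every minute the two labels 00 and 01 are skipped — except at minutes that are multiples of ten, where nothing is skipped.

Each 10-minute DF block holds 10 × 60 × 30 − 9 × 2 = 17982 frames. 1958667 ÷ 17982 → 108 full blocks, remainder 16611.
Within the partial block the first minute is 1800 frames and each further minute 1798, so 9 further minute boundaries passed. Total skipped labels = 18 × 108 + 2 × 9 = 1962.
Non-drop label index = 1958667 + 1962 = 1960629; at 30 labels/s that is 18:09:14:09, i.e. DF 18:09:14;09.

18:09:14;09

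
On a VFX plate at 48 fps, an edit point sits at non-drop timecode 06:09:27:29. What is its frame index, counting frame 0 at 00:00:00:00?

Total seconds to the label: (6 × 3600 + 9 × 60 + 27) = 22167.
Frame index = 22167 × 48 + 29 = 1064045.

1064045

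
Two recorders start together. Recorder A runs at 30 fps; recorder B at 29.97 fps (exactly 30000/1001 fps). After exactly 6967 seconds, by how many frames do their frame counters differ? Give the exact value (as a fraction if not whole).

209010/1001 frames

A emits 30 × 6967 = 209010 frames; B emits 30000/1001 × 6967 = 209010000/1001.
Difference = 209010/1001 frames (≈ 208.8012); B is behind A.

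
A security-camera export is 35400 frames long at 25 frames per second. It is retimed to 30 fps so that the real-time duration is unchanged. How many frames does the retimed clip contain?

42480 frames

Target frames = source frames × (target rate / source rate) = 35400 × (30)/(25) = 35400 × 6/5 = 42480.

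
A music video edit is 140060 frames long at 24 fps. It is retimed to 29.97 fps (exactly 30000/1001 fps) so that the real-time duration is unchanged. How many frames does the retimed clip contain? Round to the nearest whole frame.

Frames at target rate = 140060 × (30000/1001) / (24) = 175075000/1001 ≈ 174900.100.
Nearest whole frame: 174900.

174900 frames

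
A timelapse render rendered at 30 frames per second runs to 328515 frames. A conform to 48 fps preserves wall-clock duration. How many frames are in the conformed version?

Target frames = source frames × (target rate / source rate) = 328515 × (48)/(30) = 328515 × 8/5 = 525624.

525624 frames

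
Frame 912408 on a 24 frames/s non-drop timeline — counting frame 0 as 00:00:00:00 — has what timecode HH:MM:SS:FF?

912408 ÷ 24 = 38017 full seconds, remainder 0 frames.
38017 s = 10 h 33 min 37 s.
Timecode: 10:33:37:00.

10:33:37:00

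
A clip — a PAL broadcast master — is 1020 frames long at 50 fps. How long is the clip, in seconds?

20.4 seconds

Running time = 1020 / (50) = 20.4 s.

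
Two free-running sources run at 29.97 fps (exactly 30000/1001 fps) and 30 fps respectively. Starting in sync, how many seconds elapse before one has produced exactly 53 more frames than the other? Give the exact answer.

53053/30 seconds

The gap grows by |30 − 30000/1001| = 30/1001 frames per second.
Time for a 53-frame gap: 53 ÷ (30/1001) = 53053/30 s.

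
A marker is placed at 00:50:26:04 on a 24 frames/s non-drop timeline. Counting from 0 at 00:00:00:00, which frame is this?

Total seconds to the label: (0 × 3600 + 50 × 60 + 26) = 3026.
Frame index = 3026 × 24 + 4 = 72628.

72628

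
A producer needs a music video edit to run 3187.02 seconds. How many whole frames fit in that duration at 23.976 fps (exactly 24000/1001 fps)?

76412 frames

Frames = 3187.02 × 24000/1001 = 76488480/1001 ≈ 76412.0679.
Complete frames: 76412.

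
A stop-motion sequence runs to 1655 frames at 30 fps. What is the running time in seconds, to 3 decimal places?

55.167 seconds

Running time = 1655 × 1/30 = 331/6 s ≈ 55.167 s.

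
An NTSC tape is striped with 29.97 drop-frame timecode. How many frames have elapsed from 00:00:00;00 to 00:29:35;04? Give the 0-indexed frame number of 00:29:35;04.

Complete 10-minute blocks: 2, each 17982 frames → 35964.
Remaining 9 whole minutes in the current block: 1800 + 8 × 1798 = 16184 frames.
Within the current minute: 35 × 30 + 4 − 2 = 1052 (labels ;00/;01 skipped at this minute). Total = 35964 + 16184 + 1052 = 53200.

53200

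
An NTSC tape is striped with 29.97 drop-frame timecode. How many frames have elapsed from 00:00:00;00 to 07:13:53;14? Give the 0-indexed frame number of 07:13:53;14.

780224

As if non-drop at 30 labels/s: (7 × 3600 + 13 × 60 + 53) × 30 + 14 = 781004.
Minute boundaries passed: 433; those not divisible by 10: 433 − 43 = 390; dropped labels = 2 × 390 = 780.
Actual frame index = 781004 − 780 = 780224.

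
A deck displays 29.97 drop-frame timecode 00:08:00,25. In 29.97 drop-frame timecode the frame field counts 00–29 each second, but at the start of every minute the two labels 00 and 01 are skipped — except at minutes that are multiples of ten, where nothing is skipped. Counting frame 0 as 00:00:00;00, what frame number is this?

Complete 10-minute blocks: 0, each 17982 frames → 0.
Remaining 8 whole minutes in the current block: 1800 + 7 × 1798 = 14386 frames.
Within the current minute: 0 × 30 + 25 − 2 = 23 (labels ;00/;01 skipped at this minute). Total = 0 + 14386 + 23 = 14409.

14409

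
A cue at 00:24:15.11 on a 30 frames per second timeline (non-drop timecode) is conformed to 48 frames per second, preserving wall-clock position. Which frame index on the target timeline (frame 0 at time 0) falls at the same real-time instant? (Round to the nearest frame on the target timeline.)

frame 69858

Source frame index: (0×3600 + 24×60 + 15) × 30 + 11 = 43661.
Real time: 43661 / (30) = 43661/30 s.
Target frame: (43661/30) × (48) = 349288/5 ≈ 69857.600 → 69858.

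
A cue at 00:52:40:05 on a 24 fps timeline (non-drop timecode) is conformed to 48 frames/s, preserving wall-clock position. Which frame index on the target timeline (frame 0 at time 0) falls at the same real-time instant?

frame 151690

Source frame index: (0×3600 + 52×60 + 40) × 24 + 5 = 75845.
Real time: 75845 / (24) = 75845/24 s.
Target frame: (75845/24) × (48) = 151690.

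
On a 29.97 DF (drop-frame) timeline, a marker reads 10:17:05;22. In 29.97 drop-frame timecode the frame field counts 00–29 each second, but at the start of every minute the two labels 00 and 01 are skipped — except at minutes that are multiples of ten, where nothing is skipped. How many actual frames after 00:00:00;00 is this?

1109660

Complete 10-minute blocks: 61, each 17982 frames → 1096902.
Remaining 7 whole minutes in the current block: 1800 + 6 × 1798 = 12588 frames.
Within the current minute: 5 × 30 + 22 − 2 = 170 (labels ;00/;01 skipped at this minute). Total = 1096902 + 12588 + 170 = 1109660.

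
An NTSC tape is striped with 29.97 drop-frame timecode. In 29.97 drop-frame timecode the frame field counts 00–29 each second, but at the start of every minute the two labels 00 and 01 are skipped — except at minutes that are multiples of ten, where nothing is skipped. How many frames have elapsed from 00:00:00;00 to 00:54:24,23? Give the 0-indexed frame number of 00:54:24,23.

Complete 10-minute blocks: 5, each 17982 frames → 89910.
Remaining 4 whole minutes in the current block: 1800 + 3 × 1798 = 7194 frames.
Within the current minute: 24 × 30 + 23 − 2 = 741 (labels ;00/;01 skipped at this minute). Total = 89910 + 7194 + 741 = 97845.

97845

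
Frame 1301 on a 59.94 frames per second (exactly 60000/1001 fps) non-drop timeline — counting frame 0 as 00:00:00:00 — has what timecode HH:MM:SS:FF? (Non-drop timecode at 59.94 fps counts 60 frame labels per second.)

00:00:21:41

1301 ÷ 60 = 21 full seconds, remainder 41 frames.
21 s = 0 h 0 min 21 s.
Timecode: 00:00:21:41.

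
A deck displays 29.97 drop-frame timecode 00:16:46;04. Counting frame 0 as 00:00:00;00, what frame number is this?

30154

Complete 10-minute blocks: 1, each 17982 frames → 17982.
Remaining 6 whole minutes in the current block: 1800 + 5 × 1798 = 10790 frames.
Within the current minute: 46 × 30 + 4 − 2 = 1382 (labels ;00/;01 skipped at this minute). Total = 17982 + 10790 + 1382 = 30154.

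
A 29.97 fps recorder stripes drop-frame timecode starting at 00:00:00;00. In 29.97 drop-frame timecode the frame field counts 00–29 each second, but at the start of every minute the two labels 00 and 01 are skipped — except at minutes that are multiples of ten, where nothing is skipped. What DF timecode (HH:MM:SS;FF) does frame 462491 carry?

04:17:11;25

Ten DF minutes hold 17982 frames, so frame 462491 lies in block 25 (frames 449550–467531) with 12941 frames into that block.
The block's first minute is 1800 frames and the rest 1798 each; 12941 frames reaches minute 7, so 25 × 18 + 7 × 2 = 464 labels have been skipped so far.
Adding those back, label number 462491 + 464 = 462955 at 30 labels/s is 15431 s + 25 f = 4 h 17 min 11 s frame 25, i.e. 04:17:11;25.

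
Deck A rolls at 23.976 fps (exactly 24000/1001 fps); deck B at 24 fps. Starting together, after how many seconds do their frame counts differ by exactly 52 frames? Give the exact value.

The gap grows by |24 − 24000/1001| = 24/1001 frames per second.
Time for a 52-frame gap: 52 ÷ (24/1001) = 13013/6 s.

13013/6 seconds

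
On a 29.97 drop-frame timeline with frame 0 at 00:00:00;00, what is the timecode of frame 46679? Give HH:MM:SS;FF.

Each 10-minute DF block holds 10 × 60 × 30 − 9 × 2 = 17982 frames. 46679 ÷ 17982 → 2 full blocks, remainder 10715.
Within the partial block the first minute is 1800 frames and each further minute 1798, so 5 further minute boundaries passed. Total skipped labels = 18 × 2 + 2 × 5 = 46.
Non-drop label index = 46679 + 46 = 46725; at 30 labels/s that is 00:25:57:15, i.e. DF 00:25:57;15.

00:25:57;15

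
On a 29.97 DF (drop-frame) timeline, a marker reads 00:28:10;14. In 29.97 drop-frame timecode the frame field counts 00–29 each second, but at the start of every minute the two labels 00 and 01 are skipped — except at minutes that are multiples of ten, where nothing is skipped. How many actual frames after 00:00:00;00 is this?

As if non-drop at 30 labels/s: (0 × 3600 + 28 × 60 + 10) × 30 + 14 = 50714.
Minute boundaries passed: 28; those not divisible by 10: 28 − 2 = 26; dropped labels = 2 × 26 = 52.
Actual frame index = 50714 − 52 = 50662.

50662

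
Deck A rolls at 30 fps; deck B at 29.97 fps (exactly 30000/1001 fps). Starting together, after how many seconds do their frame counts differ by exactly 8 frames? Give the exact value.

The gap grows by |30000/1001 − 30| = 30/1001 frames per second.
Time for a 8-frame gap: 8 ÷ (30/1001) = 4004/15 s.

4004/15 seconds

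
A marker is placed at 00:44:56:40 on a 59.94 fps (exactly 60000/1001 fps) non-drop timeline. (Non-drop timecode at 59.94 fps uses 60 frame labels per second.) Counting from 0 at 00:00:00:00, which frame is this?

Total seconds to the label: (0 × 3600 + 44 × 60 + 56) = 2696.
Frame index = 2696 × 60 + 40 = 161800.

161800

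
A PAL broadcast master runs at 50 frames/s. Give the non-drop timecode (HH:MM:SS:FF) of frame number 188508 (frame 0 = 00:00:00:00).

188508 ÷ 50 = 3770 full seconds, remainder 8 frames.
3770 s = 1 h 2 min 50 s.
Timecode: 01:02:50:08.

01:02:50:08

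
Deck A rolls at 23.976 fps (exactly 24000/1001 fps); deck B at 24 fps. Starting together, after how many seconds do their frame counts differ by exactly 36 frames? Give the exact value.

The gap grows by |24 − 24000/1001| = 24/1001 frames per second.
Time for a 36-frame gap: 36 ÷ (24/1001) = 1501.5 s.

1501.5 seconds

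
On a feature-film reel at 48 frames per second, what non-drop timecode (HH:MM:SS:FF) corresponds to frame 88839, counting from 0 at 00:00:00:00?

88839 ÷ 48 = 1850 full seconds, remainder 39 frames.
1850 s = 0 h 30 min 50 s.
Timecode: 00:30:50:39.

00:30:50:39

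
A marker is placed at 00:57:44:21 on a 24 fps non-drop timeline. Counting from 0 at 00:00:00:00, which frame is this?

frame 83157

Total seconds to the label: (0 × 3600 + 57 × 60 + 44) = 3464.
Frame index = 3464 × 24 + 21 = 83157.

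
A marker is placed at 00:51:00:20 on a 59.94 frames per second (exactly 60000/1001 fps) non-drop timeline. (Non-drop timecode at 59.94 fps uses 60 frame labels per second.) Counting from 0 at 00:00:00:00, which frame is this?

frame 183620

Total seconds to the label: (0 × 3600 + 51 × 60 + 0) = 3060.
Frame index = 3060 × 60 + 20 = 183620.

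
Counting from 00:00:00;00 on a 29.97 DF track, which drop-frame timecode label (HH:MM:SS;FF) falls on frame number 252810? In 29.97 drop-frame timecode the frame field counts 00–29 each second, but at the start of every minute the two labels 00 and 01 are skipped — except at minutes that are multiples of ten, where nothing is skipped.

Ten DF minutes hold 17982 frames, so frame 252810 lies in block 14 (frames 251748–269729) with 1062 frames into that block.
The block's first minute is 1800 frames and the rest 1798 each; 1062 frames reaches minute 0, so 14 × 18 + 0 × 2 = 252 labels have been skipped so far.
Adding those back, label number 252810 + 252 = 253062 at 30 labels/s is 8435 s + 12 f = 2 h 20 min 35 s frame 12, i.e. 02:20:35;12.

02:20:35;12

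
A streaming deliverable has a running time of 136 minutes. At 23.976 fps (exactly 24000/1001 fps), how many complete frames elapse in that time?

195644 frames

136 min = 8160 s.
Frames = 8160 × 24000/1001 = 195840000/1001 ≈ 195644.3556.
Complete frames: 195644.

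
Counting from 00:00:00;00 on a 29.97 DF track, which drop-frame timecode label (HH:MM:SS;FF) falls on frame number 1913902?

17:44:20;18

Ten DF minutes hold 17982 frames, so frame 1913902 lies in block 106 (frames 1906092–1924073) with 7810 frames into that block.
The block's first minute is 1800 frames and the rest 1798 each; 7810 frames reaches minute 4, so 106 × 18 + 4 × 2 = 1916 labels have been skipped so far.
Adding those back, label number 1913902 + 1916 = 1915818 at 30 labels/s is 63860 s + 18 f = 17 h 44 min 20 s frame 18, i.e. 17:44:20;18.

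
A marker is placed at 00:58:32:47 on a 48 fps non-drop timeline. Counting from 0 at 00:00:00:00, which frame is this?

168623

Total seconds to the label: (0 × 3600 + 58 × 60 + 32) = 3512.
Frame index = 3512 × 48 + 47 = 168623.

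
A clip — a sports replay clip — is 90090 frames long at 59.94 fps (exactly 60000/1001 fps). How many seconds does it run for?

Running time = 90090 / (60000/1001) = 1503.0015 s.

1503.0015 seconds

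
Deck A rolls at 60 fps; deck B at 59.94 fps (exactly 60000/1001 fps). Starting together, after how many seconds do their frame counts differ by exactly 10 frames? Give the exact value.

1001/6 seconds

The gap grows by |60000/1001 − 60| = 60/1001 frames per second.
Time for a 10-frame gap: 10 ÷ (60/1001) = 1001/6 s.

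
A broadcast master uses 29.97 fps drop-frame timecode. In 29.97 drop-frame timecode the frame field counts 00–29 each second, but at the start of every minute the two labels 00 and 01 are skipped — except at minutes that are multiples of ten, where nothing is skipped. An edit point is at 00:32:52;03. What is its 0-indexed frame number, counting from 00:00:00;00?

59105

As if non-drop at 30 labels/s: (0 × 3600 + 32 × 60 + 52) × 30 + 3 = 59163.
Minute boundaries passed: 32; those not divisible by 10: 32 − 3 = 29; dropped labels = 2 × 29 = 58.
Actual frame index = 59163 − 58 = 59105.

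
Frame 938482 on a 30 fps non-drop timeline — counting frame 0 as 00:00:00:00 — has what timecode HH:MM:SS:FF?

08:41:22:22

938482 ÷ 30 = 31282 full seconds, remainder 22 frames.
31282 s = 8 h 41 min 22 s.
Timecode: 08:41:22:22.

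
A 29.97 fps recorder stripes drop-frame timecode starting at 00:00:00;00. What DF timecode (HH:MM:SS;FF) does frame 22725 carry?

00:12:38;07

Ten DF minutes hold 17982 frames, so frame 22725 lies in block 1 (frames 17982–35963) with 4743 frames into that block.
The block's first minute is 1800 frames and the rest 1798 each; 4743 frames reaches minute 2, so 1 × 18 + 2 × 2 = 22 labels have been skipped so far.
Adding those back, label number 22725 + 22 = 22747 at 30 labels/s is 758 s + 7 f = 0 h 12 min 38 s frame 7, i.e. 00:12:38;07.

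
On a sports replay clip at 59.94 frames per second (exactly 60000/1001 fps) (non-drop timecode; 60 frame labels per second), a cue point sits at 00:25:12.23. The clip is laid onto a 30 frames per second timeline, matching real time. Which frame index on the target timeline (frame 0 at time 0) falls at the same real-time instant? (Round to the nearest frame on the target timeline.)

Source frame index: (0×3600 + 25×60 + 12) × 60 + 23 = 90743.
Real time: 90743 / (60000/1001) = 90833743/60000 s.
Target frame: (90833743/60000) × (30) = 90833743/2000 ≈ 45416.872 → 45417.

frame 45417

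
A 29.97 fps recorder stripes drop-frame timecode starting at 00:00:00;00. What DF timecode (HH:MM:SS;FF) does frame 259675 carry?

02:24:24;15

Ten DF minutes hold 17982 frames, so frame 259675 lies in block 14 (frames 251748–269729) with 7927 frames into that block.
The block's first minute is 1800 frames and the rest 1798 each; 7927 frames reaches minute 4, so 14 × 18 + 4 × 2 = 260 labels have been skipped so far.
Adding those back, label number 259675 + 260 = 259935 at 30 labels/s is 8664 s + 15 f = 2 h 24 min 24 s frame 15, i.e. 02:24:24;15.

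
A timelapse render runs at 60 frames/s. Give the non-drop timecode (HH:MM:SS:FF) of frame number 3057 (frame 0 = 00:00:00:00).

00:00:50:57

3057 ÷ 60 = 50 full seconds, remainder 57 frames.
50 s = 0 h 0 min 50 s.
Timecode: 00:00:50:57.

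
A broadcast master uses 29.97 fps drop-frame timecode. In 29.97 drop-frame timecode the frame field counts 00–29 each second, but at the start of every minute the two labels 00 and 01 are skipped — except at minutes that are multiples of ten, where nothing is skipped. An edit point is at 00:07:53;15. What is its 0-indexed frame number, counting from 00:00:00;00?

14191

Complete 10-minute blocks: 0, each 17982 frames → 0.
Remaining 7 whole minutes in the current block: 1800 + 6 × 1798 = 12588 frames.
Within the current minute: 53 × 30 + 15 − 2 = 1603 (labels ;00/;01 skipped at this minute). Total = 0 + 12588 + 1603 = 14191.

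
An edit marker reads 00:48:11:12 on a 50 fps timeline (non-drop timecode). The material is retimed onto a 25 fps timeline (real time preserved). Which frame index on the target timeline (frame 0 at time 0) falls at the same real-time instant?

Source frame index: (0×3600 + 48×60 + 11) × 50 + 12 = 144562.
Real time: 144562 / (50) = 72281/25 s.
Target frame: (72281/25) × (25) = 72281.

frame 72281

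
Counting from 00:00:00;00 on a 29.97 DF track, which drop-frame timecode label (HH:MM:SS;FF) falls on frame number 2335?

00:01:17;27

Each 10-minute DF block holds 10 × 60 × 30 − 9 × 2 = 17982 frames. 2335 ÷ 17982 → 0 full blocks, remainder 2335.
Within the partial block the first minute is 1800 frames and each further minute 1798, so 1 further minute boundary passed. Total skipped labels = 18 × 0 + 2 × 1 = 2.
Non-drop label index = 2335 + 2 = 2337; at 30 labels/s that is 00:01:17:27, i.e. DF 00:01:17;27.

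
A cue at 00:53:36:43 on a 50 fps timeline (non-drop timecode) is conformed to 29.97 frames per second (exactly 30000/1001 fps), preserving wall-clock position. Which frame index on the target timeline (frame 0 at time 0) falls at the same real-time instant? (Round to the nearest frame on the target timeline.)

frame 96409

Source frame index: (0×3600 + 53×60 + 36) × 50 + 43 = 160843.
Real time: 160843 / (50) = 160843/50 s.
Target frame: (160843/50) × (30000/1001) = 96505800/1001 ≈ 96409.391 → 96409.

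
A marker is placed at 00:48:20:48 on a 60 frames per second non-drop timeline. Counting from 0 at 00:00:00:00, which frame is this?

174048

Total seconds to the label: (0 × 3600 + 48 × 60 + 20) = 2900.
Frame index = 2900 × 60 + 48 = 174048.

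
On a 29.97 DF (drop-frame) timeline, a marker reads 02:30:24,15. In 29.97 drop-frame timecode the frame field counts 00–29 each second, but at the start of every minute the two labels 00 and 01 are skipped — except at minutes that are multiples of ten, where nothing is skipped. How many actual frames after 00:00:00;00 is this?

As if non-drop at 30 labels/s: (2 × 3600 + 30 × 60 + 24) × 30 + 15 = 270735.
Minute boundaries passed: 150; those not divisible by 10: 150 − 15 = 135; dropped labels = 2 × 135 = 270.
Actual frame index = 270735 − 270 = 270465.

270465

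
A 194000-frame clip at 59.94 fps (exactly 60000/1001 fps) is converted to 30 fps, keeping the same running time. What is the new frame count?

97097 frames

Target frames = source frames × (target rate / source rate) = 194000 × (30)/(60000/1001) = 194000 × 1001/2000 = 97097.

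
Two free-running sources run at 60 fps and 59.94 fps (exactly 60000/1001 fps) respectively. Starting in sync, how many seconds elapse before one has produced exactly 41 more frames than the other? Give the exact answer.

The gap grows by |60000/1001 − 60| = 60/1001 frames per second.
Time for a 41-frame gap: 41 ÷ (60/1001) = 41041/60 s.

41041/60 seconds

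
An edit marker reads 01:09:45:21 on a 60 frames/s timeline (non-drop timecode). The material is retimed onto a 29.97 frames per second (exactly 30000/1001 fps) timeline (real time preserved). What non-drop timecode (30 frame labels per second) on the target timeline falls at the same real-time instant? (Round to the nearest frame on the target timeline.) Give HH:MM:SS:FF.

01:09:41:05

Source frame index: (1×3600 + 9×60 + 45) × 60 + 21 = 251121.
Real time: 251121 / (60) = 83707/20 s.
Target frame: (83707/20) × (30000/1001) = 9658500/77 ≈ 125435.065 → 125435.
At 30 labels/s: frame 125435 → 01:09:41:05.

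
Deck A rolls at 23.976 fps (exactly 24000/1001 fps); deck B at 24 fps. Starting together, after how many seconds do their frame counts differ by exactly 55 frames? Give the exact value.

The gap grows by |24 − 24000/1001| = 24/1001 frames per second.
Time for a 55-frame gap: 55 ÷ (24/1001) = 55055/24 s.

55055/24 seconds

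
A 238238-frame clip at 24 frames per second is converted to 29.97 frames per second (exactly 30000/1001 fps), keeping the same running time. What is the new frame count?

Target frames = source frames × (target rate / source rate) = 238238 × (30000/1001)/(24) = 238238 × 1250/1001 = 297500.

297500 frames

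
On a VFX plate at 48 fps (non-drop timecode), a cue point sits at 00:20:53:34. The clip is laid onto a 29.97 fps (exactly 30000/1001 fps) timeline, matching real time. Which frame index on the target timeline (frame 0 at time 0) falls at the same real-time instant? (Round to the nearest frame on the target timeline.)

Source frame index: (0×3600 + 20×60 + 53) × 48 + 34 = 60178.
Real time: 60178 / (48) = 30089/24 s.
Target frame: (30089/24) × (30000/1001) = 37611250/1001 ≈ 37573.676 → 37574.

frame 37574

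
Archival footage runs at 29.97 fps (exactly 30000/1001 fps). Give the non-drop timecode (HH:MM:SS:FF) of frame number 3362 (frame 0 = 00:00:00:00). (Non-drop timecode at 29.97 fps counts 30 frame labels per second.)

3362 ÷ 30 = 112 full seconds, remainder 2 frames.
112 s = 0 h 1 min 52 s.
Timecode: 00:01:52:02.

00:01:52:02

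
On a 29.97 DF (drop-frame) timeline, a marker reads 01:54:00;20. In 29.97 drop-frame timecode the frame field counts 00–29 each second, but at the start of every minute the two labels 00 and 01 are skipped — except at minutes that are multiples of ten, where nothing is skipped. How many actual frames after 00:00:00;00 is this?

As if non-drop at 30 labels/s: (1 × 3600 + 54 × 60 + 0) × 30 + 20 = 205220.
Minute boundaries passed: 114; those not divisible by 10: 114 − 11 = 103; dropped labels = 2 × 103 = 206.
Actual frame index = 205220 − 206 = 205014.

205014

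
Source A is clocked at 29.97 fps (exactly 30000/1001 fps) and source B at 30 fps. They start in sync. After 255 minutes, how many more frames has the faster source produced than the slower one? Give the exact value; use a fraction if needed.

255 min = 15300 s.
A emits 30000/1001 × 15300 = 459000000/1001 frames; B emits 30 × 15300 = 459000.
Difference = 459000/1001 frames (≈ 458.5415); B is ahead of A.

459000/1001 frames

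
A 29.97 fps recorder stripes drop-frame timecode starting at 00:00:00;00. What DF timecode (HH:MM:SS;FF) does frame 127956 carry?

01:11:09;14

Each 10-minute DF block holds 10 × 60 × 30 − 9 × 2 = 17982 frames. 127956 ÷ 17982 → 7 full blocks, remainder 2082.
Within the partial block the first minute is 1800 frames and each further minute 1798, so 1 further minute boundary passed. Total skipped labels = 18 × 7 + 2 × 1 = 128.
Non-drop label index = 127956 + 128 = 128084; at 30 labels/s that is 01:11:09:14, i.e. DF 01:11:09;14.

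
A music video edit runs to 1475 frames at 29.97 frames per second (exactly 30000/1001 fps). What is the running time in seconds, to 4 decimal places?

Running time = 1475 × 1001/30000 = 59059/1200 s ≈ 49.2158 s.

49.2158 seconds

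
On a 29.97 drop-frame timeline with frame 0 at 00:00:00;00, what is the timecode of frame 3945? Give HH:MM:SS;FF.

Each 10-minute DF block holds 10 × 60 × 30 − 9 × 2 = 17982 frames. 3945 ÷ 17982 → 0 full blocks, remainder 3945.
Within the partial block the first minute is 1800 frames and each further minute 1798, so 2 further minute boundaries passed. Total skipped labels = 18 × 0 + 2 × 2 = 4.
Non-drop label index = 3945 + 4 = 3949; at 30 labels/s that is 00:02:11:19, i.e. DF 00:02:11;19.

00:02:11;19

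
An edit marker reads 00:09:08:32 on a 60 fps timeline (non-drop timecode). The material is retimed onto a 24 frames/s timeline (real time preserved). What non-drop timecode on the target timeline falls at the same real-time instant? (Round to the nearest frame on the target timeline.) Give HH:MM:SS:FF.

Source frame index: (0×3600 + 9×60 + 8) × 60 + 32 = 32912.
Real time: 32912 / (60) = 8228/15 s.
Target frame: (8228/15) × (24) = 65824/5 ≈ 13164.800 → 13165.
At 24 labels/s: frame 13165 → 00:09:08:13.

00:09:08:13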